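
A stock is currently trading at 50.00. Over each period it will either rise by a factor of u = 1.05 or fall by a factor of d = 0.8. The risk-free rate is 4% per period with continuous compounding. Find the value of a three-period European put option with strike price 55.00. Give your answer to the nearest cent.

1.06

Risk-neutral probability p = (e^0.04 − 0.8)/(1.05 − 0.8) = 0.2408/0.2500 = 0.9632
Terminal stock prices: S_uuu = 57.88, S_uud = 44.1, S_udd = 33.6, S_ddd = 25.6
Terminal payoffs (K − S): max(-2.881, 0) = 0, max(10.9, 0) = 10.9, max(21.4, 0) = 21.4, max(29.4, 0) = 29.4
Node uu (S = 55.12): V_uu = e^(−0.04)·[0.9632·0.0000 + 0.0368·10.9000] = 0.3849
Node ud (S = 42): V_ud = e^(−0.04)·[0.9632·10.9000 + 0.0368·21.4000] = 10.8434
Node dd (S = 32): V_dd = e^(−0.04)·[0.9632·21.4000 + 0.0368·29.4000] = 20.8434
Node u (S = 52.5): V_u = e^(−0.04)·[0.9632·0.3849 + 0.0368·10.8434] = 0.7392
Node d (S = 40): V_d = e^(−0.04)·[0.9632·10.8434 + 0.0368·20.8434] = 10.7714
Node 0 (S = 50): V_0 = e^(−0.04)·[0.9632·0.7392 + 0.0368·10.7714] = 1.0645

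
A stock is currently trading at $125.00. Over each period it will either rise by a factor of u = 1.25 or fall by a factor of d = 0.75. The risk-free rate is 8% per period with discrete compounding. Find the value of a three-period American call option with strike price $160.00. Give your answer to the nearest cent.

Risk-neutral probability p = (1 + 0.08 − 0.75)/(1.25 − 0.75) = 0.3300/0.5000 = 0.6600
Terminal stock prices: S_uuu = 244.1, S_uud = 146.5, S_udd = 87.89, S_ddd = 52.73
Terminal payoffs (S − K): max(84.14, 0) = 84.14, max(-13.52, 0) = 0, max(-72.11, 0) = 0, max(-107.3, 0) = 0
Node uu (S = 195.3): continuation = 1/1.08·[0.6600·84.1406 + 0.3400·0.0000] = 51.4193; exercise value = 35.3125 ≤ continuation, so V_uu = 51.4193
Node ud (S = 117.2): continuation = 1/1.08·[0.6600·0.0000 + 0.3400·0.0000] = 0.0000; exercise value = 0.0000 ≤ continuation, so V_ud = 0.0000
Node dd (S = 70.31): continuation = 1/1.08·[0.6600·0.0000 + 0.3400·0.0000] = 0.0000; exercise value = 0.0000 ≤ continuation, so V_dd = 0.0000
Node u (S = 156.2): continuation = 1/1.08·[0.6600·51.4193 + 0.3400·0.0000] = 31.4229; exercise value = 0.0000 ≤ continuation, so V_u = 31.4229
Node d (S = 93.75): continuation = 1/1.08·[0.6600·0.0000 + 0.3400·0.0000] = 0.0000; exercise value = 0.0000 ≤ continuation, so V_d = 0.0000
Node 0 (S = 125): continuation = 1/1.08·[0.6600·31.4229 + 0.3400·0.0000] = 19.2029; exercise value = 0.0000 ≤ continuation, so V_0 = 19.2029

$19.20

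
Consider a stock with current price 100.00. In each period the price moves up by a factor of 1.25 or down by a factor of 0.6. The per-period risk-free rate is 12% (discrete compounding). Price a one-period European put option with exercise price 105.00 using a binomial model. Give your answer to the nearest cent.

Risk-neutral probability p = (1 + 0.12 − 0.6)/(1.25 − 0.6) = 0.5200/0.6500 = 0.8000
Terminal stock prices: S_u = 125, S_d = 60
Terminal payoffs (K − S): max(-20, 0) = 0, max(45, 0) = 45
Node 0 (S = 100): V_0 = 1/1.12·[0.8000·0.0000 + 0.2000·45.0000] = 8.0357

8.04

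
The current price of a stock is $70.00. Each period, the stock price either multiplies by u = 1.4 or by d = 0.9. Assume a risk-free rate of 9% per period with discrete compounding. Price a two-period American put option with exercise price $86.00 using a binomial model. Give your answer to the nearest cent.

Risk-neutral probability p = (1 + 0.09 − 0.9)/(1.4 − 0.9) = 0.1900/0.5000 = 0.3800
Terminal stock prices: S_uu = 137.2, S_ud = 88.2, S_dd = 56.7
Terminal payoffs (K − S): max(-51.2, 0) = 0, max(-2.2, 0) = 0, max(29.3, 0) = 29.3
Node u (S = 98): continuation = 1/1.09·[0.3800·0.0000 + 0.6200·0.0000] = 0.0000; exercise value = 0.0000 ≤ continuation, so V_u = 0.0000
Node d (S = 63): continuation = 1/1.09·[0.3800·0.0000 + 0.6200·29.3000] = 16.6661; exercise value = 23.0000 > continuation, so V_d = 23.0000 (exercise)
Node 0 (S = 70): continuation = 1/1.09·[0.3800·0.0000 + 0.6200·23.0000] = 13.0826; exercise value = 16.0000 > continuation, so V_0 = 16.0000 (exercise)

$16.00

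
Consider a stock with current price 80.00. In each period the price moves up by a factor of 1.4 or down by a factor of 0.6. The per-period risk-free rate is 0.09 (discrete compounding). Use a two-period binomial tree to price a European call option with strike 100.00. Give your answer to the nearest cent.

17.94

Risk-neutral probability p = (1 + 0.09 − 0.6)/(1.4 − 0.6) = 0.4900/0.8000 = 0.6125
Terminal stock prices: S_uu = 156.8, S_ud = 67.2, S_dd = 28.8
Terminal payoffs (S − K): max(56.8, 0) = 56.8, max(-32.8, 0) = 0, max(-71.2, 0) = 0
Node u (S = 112): V_u = 1/1.09·[0.6125·56.8000 + 0.3875·0.0000] = 31.9174
Node d (S = 48): V_d = 1/1.09·[0.6125·0.0000 + 0.3875·0.0000] = 0.0000
Node 0 (S = 80): V_0 = 1/1.09·[0.6125·31.9174 + 0.3875·0.0000] = 17.9353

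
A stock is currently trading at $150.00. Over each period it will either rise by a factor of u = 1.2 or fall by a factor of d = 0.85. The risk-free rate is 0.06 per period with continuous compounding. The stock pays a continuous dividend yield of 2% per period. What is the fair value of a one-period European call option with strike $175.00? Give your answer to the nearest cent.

Per-period risk-free factor R = e^0.06 = 1.0618; dividend-adjusted growth = e^(0.06−0.02) = 1.0408.
Risk-neutral probability p = (1.0408 − 0.85)/(1.2 − 0.85) = 0.1908/0.3500 = 0.5452
Terminal stock prices: S_u = 180, S_d = 127.5
Terminal payoffs (S − K): max(5, 0) = 5, max(-47.5, 0) = 0
Node 0 (S = 150): V_0 = e^(−0.06)·[0.5452·5.0000 + 0.4548·0.0000] = 2.5671

$2.57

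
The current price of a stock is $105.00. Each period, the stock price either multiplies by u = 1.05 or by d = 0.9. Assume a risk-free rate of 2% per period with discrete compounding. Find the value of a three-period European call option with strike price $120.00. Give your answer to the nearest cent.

$0.75

Risk-neutral probability p = (1 + 0.02 − 0.9)/(1.05 − 0.9) = 0.1200/0.1500 = 0.8000
Terminal stock prices: S_uuu = 121.6, S_uud = 104.2, S_udd = 89.3, S_ddd = 76.55
Terminal payoffs (S − K): max(1.551, 0) = 1.551, max(-15.81, 0) = 0, max(-30.7, 0) = 0, max(-43.45, 0) = 0
Node uu (S = 115.8): V_uu = 1/1.02·[0.8000·1.5506 + 0.2000·0.0000] = 1.2162
Node ud (S = 99.23): V_ud = 1/1.02·[0.8000·0.0000 + 0.2000·0.0000] = 0.0000
Node dd (S = 85.05): V_dd = 1/1.02·[0.8000·0.0000 + 0.2000·0.0000] = 0.0000
Node u (S = 110.2): V_u = 1/1.02·[0.8000·1.2162 + 0.2000·0.0000] = 0.9539
Node d (S = 94.5): V_d = 1/1.02·[0.8000·0.0000 + 0.2000·0.0000] = 0.0000
Node 0 (S = 105): V_0 = 1/1.02·[0.8000·0.9539 + 0.2000·0.0000] = 0.7481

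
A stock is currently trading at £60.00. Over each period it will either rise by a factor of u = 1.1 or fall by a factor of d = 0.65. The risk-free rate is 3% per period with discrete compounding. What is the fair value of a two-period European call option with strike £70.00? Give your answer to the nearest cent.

£1.75

Risk-neutral probability p = (1 + 0.03 − 0.65)/(1.1 − 0.65) = 0.3800/0.4500 = 0.8444
Terminal stock prices: S_uu = 72.6, S_ud = 42.9, S_dd = 25.35
Terminal payoffs (S − K): max(2.6, 0) = 2.6, max(-27.1, 0) = 0, max(-44.65, 0) = 0
Node u (S = 66): V_u = 1/1.03·[0.8444·2.6000 + 0.1556·0.0000] = 2.1316
Node d (S = 39): V_d = 1/1.03·[0.8444·0.0000 + 0.1556·0.0000] = 0.0000
Node 0 (S = 60): V_0 = 1/1.03·[0.8444·2.1316 + 0.1556·0.0000] = 1.7476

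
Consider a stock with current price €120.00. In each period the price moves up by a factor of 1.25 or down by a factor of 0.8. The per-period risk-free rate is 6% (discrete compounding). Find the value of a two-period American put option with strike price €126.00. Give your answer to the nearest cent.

Risk-neutral probability p = (1 + 0.06 − 0.8)/(1.25 − 0.8) = 0.2600/0.4500 = 0.5778
Terminal stock prices: S_uu = 187.5, S_ud = 120, S_dd = 76.8
Terminal payoffs (K − S): max(-61.5, 0) = 0, max(6, 0) = 6, max(49.2, 0) = 49.2
Node u (S = 150): continuation = 1/1.06·[0.5778·0.0000 + 0.4222·6.0000] = 2.3899; exercise value = 0.0000 ≤ continuation, so V_u = 2.3899
Node d (S = 96): continuation = 1/1.06·[0.5778·6.0000 + 0.4222·49.2000] = 22.8679; exercise value = 30.0000 > continuation, so V_d = 30.0000 (exercise)
Node 0 (S = 120): continuation = 1/1.06·[0.5778·2.3899 + 0.4222·30.0000] = 13.2524; exercise value = 6.0000 ≤ continuation, so V_0 = 13.2524

€13.25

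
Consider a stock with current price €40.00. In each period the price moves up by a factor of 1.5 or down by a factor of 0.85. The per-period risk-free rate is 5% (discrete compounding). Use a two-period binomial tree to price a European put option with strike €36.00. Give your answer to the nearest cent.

Risk-neutral probability p = (1 + 0.05 − 0.85)/(1.5 − 0.85) = 0.2000/0.6500 = 0.3077
Terminal stock prices: S_uu = 90, S_ud = 51, S_dd = 28.9
Terminal payoffs (K − S): max(-54, 0) = 0, max(-15, 0) = 0, max(7.1, 0) = 7.1
Node u (S = 60): V_u = 1/1.05·[0.3077·0.0000 + 0.6923·0.0000] = 0.0000
Node d (S = 34): V_d = 1/1.05·[0.3077·0.0000 + 0.6923·7.1000] = 4.6813
Node 0 (S = 40): V_0 = 1/1.05·[0.3077·0.0000 + 0.6923·4.6813] = 3.0866

€3.09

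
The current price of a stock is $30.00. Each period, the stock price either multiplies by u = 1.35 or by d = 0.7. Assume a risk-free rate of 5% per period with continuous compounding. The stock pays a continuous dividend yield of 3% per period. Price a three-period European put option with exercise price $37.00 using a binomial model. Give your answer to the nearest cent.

Per-period risk-free factor R = e^0.05 = 1.0513; dividend-adjusted growth = e^(0.05−0.03) = 1.0202.
Risk-neutral probability p = (1.0202 − 0.7)/(1.35 − 0.7) = 0.3202/0.6500 = 0.4926
Terminal stock prices: S_uuu = 73.81, S_uud = 38.27, S_udd = 19.84, S_ddd = 10.29
Terminal payoffs (K − S): max(-36.81, 0) = 0, max(-1.273, 0) = 0, max(17.16, 0) = 17.16, max(26.71, 0) = 26.71
Node uu (S = 54.68): V_uu = e^(−0.05)·[0.4926·0.0000 + 0.5074·0.0000] = 0.0000
Node ud (S = 28.35): V_ud = e^(−0.05)·[0.4926·0.0000 + 0.5074·17.1550] = 8.2796
Node dd (S = 14.7): V_dd = e^(−0.05)·[0.4926·17.1550 + 0.5074·26.7100] = 20.9299
Node u (S = 40.5): V_u = e^(−0.05)·[0.4926·0.0000 + 0.5074·8.2796] = 3.9961
Node d (S = 21): V_d = e^(−0.05)·[0.4926·8.2796 + 0.5074·20.9299] = 13.9813
Node 0 (S = 30): V_0 = e^(−0.05)·[0.4926·3.9961 + 0.5074·13.9813] = 8.6204

$8.62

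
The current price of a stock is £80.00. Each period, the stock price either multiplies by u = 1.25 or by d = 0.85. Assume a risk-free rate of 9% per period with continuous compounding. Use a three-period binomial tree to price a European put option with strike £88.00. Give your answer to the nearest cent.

Risk-neutral probability p = (e^0.09 − 0.85)/(1.25 − 0.85) = 0.2442/0.4000 = 0.6104
Terminal stock prices: S_uuu = 156.2, S_uud = 106.2, S_udd = 72.25, S_ddd = 49.13
Terminal payoffs (K − S): max(-68.25, 0) = 0, max(-18.25, 0) = 0, max(15.75, 0) = 15.75, max(38.87, 0) = 38.87
Node uu (S = 125): V_uu = e^(−0.09)·[0.6104·0.0000 + 0.3896·0.0000] = 0.0000
Node ud (S = 85): V_ud = e^(−0.09)·[0.6104·0.0000 + 0.3896·15.7500] = 5.6076
Node dd (S = 57.8): V_dd = e^(−0.09)·[0.6104·15.7500 + 0.3896·38.8700] = 22.6259
Node u (S = 100): V_u = e^(−0.09)·[0.6104·0.0000 + 0.3896·5.6076] = 1.9965
Node d (S = 68): V_d = e^(−0.09)·[0.6104·5.6076 + 0.3896·22.6259] = 11.1841
Node 0 (S = 80): V_0 = e^(−0.09)·[0.6104·1.9965 + 0.3896·11.1841] = 5.0957

£5.10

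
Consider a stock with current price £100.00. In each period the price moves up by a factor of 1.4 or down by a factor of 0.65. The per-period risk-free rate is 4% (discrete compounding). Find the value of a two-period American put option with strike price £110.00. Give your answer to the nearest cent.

£25.15

Risk-neutral probability p = (1 + 0.04 − 0.65)/(1.4 − 0.65) = 0.3900/0.7500 = 0.5200
Terminal stock prices: S_uu = 196, S_ud = 91, S_dd = 42.25
Terminal payoffs (K − S): max(-86, 0) = 0, max(19, 0) = 19, max(67.75, 0) = 67.75
Node u (S = 140): continuation = 1/1.04·[0.5200·0.0000 + 0.4800·19.0000] = 8.7692; exercise value = 0.0000 ≤ continuation, so V_u = 8.7692
Node d (S = 65): continuation = 1/1.04·[0.5200·19.0000 + 0.4800·67.7500] = 40.7692; exercise value = 45.0000 > continuation, so V_d = 45.0000 (exercise)
Node 0 (S = 100): continuation = 1/1.04·[0.5200·8.7692 + 0.4800·45.0000] = 25.1538; exercise value = 10.0000 ≤ continuation, so V_0 = 25.1538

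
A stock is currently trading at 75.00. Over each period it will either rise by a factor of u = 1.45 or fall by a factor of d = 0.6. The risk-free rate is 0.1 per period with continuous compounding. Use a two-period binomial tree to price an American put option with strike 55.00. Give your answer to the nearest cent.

Risk-neutral probability p = (e^0.1 − 0.6)/(1.45 − 0.6) = 0.5052/0.8500 = 0.5943
Terminal stock prices: S_uu = 157.7, S_ud = 65.25, S_dd = 27
Terminal payoffs (K − S): max(-102.7, 0) = 0, max(-10.25, 0) = 0, max(28, 0) = 28
Node u (S = 108.8): continuation = e^(−0.1)·[0.5943·0.0000 + 0.4057·0.0000] = 0.0000; exercise value = 0.0000 ≤ continuation, so V_u = 0.0000
Node d (S = 45): continuation = e^(−0.1)·[0.5943·0.0000 + 0.4057·28.0000] = 10.2781; exercise value = 10.0000 ≤ continuation, so V_d = 10.2781
Node 0 (S = 75): continuation = e^(−0.1)·[0.5943·0.0000 + 0.4057·10.2781] = 3.7728; exercise value = 0.0000 ≤ continuation, so V_0 = 3.7728

3.77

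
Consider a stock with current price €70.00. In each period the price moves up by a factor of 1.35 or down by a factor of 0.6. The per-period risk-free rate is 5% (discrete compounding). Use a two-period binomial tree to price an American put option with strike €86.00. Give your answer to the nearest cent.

€23.14

Risk-neutral probability p = (1 + 0.05 − 0.6)/(1.35 − 0.6) = 0.4500/0.7500 = 0.6000
Terminal stock prices: S_uu = 127.6, S_ud = 56.7, S_dd = 25.2
Terminal payoffs (K − S): max(-41.58, 0) = 0, max(29.3, 0) = 29.3, max(60.8, 0) = 60.8
Node u (S = 94.5): continuation = 1/1.05·[0.6000·0.0000 + 0.4000·29.3000] = 11.1619; exercise value = 0.0000 ≤ continuation, so V_u = 11.1619
Node d (S = 42): continuation = 1/1.05·[0.6000·29.3000 + 0.4000·60.8000] = 39.9048; exercise value = 44.0000 > continuation, so V_d = 44.0000 (exercise)
Node 0 (S = 70): continuation = 1/1.05·[0.6000·11.1619 + 0.4000·44.0000] = 23.1401; exercise value = 16.0000 ≤ continuation, so V_0 = 23.1401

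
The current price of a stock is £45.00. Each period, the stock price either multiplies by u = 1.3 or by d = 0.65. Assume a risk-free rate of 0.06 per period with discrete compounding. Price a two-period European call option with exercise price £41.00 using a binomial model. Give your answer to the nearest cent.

Risk-neutral probability p = (1 + 0.06 − 0.65)/(1.3 − 0.65) = 0.4100/0.6500 = 0.6308
Terminal stock prices: S_uu = 76.05, S_ud = 38.02, S_dd = 19.01
Terminal payoffs (S − K): max(35.05, 0) = 35.05, max(-2.975, 0) = 0, max(-21.99, 0) = 0
Node u (S = 58.5): V_u = 1/1.06·[0.6308·35.0500 + 0.3692·0.0000] = 20.8570
Node d (S = 29.25): V_d = 1/1.06·[0.6308·0.0000 + 0.3692·0.0000] = 0.0000
Node 0 (S = 45): V_0 = 1/1.06·[0.6308·20.8570 + 0.3692·0.0000] = 12.4113

£12.41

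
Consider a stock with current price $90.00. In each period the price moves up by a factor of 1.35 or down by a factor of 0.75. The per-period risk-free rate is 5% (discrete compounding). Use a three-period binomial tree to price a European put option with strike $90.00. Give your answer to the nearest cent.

Risk-neutral probability p = (1 + 0.05 − 0.75)/(1.35 − 0.75) = 0.3000/0.6000 = 0.5000
Terminal stock prices: S_uuu = 221.4, S_uud = 123, S_udd = 68.34, S_ddd = 37.97
Terminal payoffs (K − S): max(-131.4, 0) = 0, max(-33.02, 0) = 0, max(21.66, 0) = 21.66, max(52.03, 0) = 52.03
Node uu (S = 164): V_uu = 1/1.05·[0.5000·0.0000 + 0.5000·0.0000] = 0.0000
Node ud (S = 91.13): V_ud = 1/1.05·[0.5000·0.0000 + 0.5000·21.6562] = 10.3125
Node dd (S = 50.62): V_dd = 1/1.05·[0.5000·21.6562 + 0.5000·52.0312] = 35.0893
Node u (S = 121.5): V_u = 1/1.05·[0.5000·0.0000 + 0.5000·10.3125] = 4.9107
Node d (S = 67.5): V_d = 1/1.05·[0.5000·10.3125 + 0.5000·35.0893] = 21.6199
Node 0 (S = 90): V_0 = 1/1.05·[0.5000·4.9107 + 0.5000·21.6199] = 12.6336

$12.63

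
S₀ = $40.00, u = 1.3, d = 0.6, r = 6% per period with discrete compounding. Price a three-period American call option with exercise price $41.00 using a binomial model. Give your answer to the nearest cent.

$11.17

Risk-neutral probability p = (1 + 0.06 − 0.6)/(1.3 − 0.6) = 0.4600/0.7000 = 0.6571
Terminal stock prices: S_uuu = 87.88, S_uud = 40.56, S_udd = 18.72, S_ddd = 8.64
Terminal payoffs (S − K): max(46.88, 0) = 46.88, max(-0.44, 0) = 0, max(-22.28, 0) = 0, max(-32.36, 0) = 0
Node uu (S = 67.6): continuation = 1/1.06·[0.6571·46.8800 + 0.3429·0.0000] = 29.0631; exercise value = 26.6000 ≤ continuation, so V_uu = 29.0631
Node ud (S = 31.2): continuation = 1/1.06·[0.6571·0.0000 + 0.3429·0.0000] = 0.0000; exercise value = 0.0000 ≤ continuation, so V_ud = 0.0000
Node dd (S = 14.4): continuation = 1/1.06·[0.6571·0.0000 + 0.3429·0.0000] = 0.0000; exercise value = 0.0000 ≤ continuation, so V_dd = 0.0000
Node u (S = 52): continuation = 1/1.06·[0.6571·29.0631 + 0.3429·0.0000] = 18.0175; exercise value = 11.0000 ≤ continuation, so V_u = 18.0175
Node d (S = 24): continuation = 1/1.06·[0.6571·0.0000 + 0.3429·0.0000] = 0.0000; exercise value = 0.0000 ≤ continuation, so V_d = 0.0000
Node 0 (S = 40): continuation = 1/1.06·[0.6571·18.0175 + 0.3429·0.0000] = 11.1699; exercise value = 0.0000 ≤ continuation, so V_0 = 11.1699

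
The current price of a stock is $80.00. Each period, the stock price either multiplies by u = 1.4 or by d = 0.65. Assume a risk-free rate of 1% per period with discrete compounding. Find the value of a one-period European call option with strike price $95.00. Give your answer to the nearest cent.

Risk-neutral probability p = (1 + 0.01 − 0.65)/(1.4 − 0.65) = 0.3600/0.7500 = 0.4800
Terminal stock prices: S_u = 112, S_d = 52
Terminal payoffs (S − K): max(17, 0) = 17, max(-43, 0) = 0
Node 0 (S = 80): V_0 = 1/1.01·[0.4800·17.0000 + 0.5200·0.0000] = 8.0792

$8.08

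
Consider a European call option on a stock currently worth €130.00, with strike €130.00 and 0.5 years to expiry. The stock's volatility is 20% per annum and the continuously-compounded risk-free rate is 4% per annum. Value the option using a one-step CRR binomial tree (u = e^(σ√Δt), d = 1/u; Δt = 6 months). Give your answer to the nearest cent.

€10.37

CRR parameters: u = e^(σ√Δt) = e^(0.2·√0.5) = 1.1519, d = 1/u = 0.8681
Per-period rate: rΔt = 0.04·0.5 = 0.02, so R = e^0.02 = 1.0202
Risk-neutral probability p = (e^0.02 − 0.8681)/(1.1519 − 0.8681) = 0.1521/0.2838 = 0.5359
Terminal stock prices: S_u = 149.7, S_d = 112.9
Terminal payoffs (S − K): max(19.75, 0) = 19.75, max(-17.14, 0) = 0
Node 0 (S = 130): V_0 = e^(−0.02)·[0.5359·19.7483 + 0.4641·0.0000] = 10.3733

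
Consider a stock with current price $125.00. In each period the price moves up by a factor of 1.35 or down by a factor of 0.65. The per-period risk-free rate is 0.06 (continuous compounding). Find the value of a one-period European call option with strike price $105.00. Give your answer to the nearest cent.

$35.32

Risk-neutral probability p = (e^0.06 − 0.65)/(1.35 − 0.65) = 0.4118/0.7000 = 0.5883
Terminal stock prices: S_u = 168.8, S_d = 81.25
Terminal payoffs (S − K): max(63.75, 0) = 63.75, max(-23.75, 0) = 0
Node 0 (S = 125): V_0 = e^(−0.06)·[0.5883·63.7500 + 0.4117·0.0000] = 35.3223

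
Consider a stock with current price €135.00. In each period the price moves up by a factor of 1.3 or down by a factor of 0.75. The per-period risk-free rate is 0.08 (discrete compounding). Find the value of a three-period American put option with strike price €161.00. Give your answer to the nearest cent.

€28.17

Risk-neutral probability p = (1 + 0.08 − 0.75)/(1.3 − 0.75) = 0.3300/0.5500 = 0.6000
Terminal stock prices: S_uuu = 296.6, S_uud = 171.1, S_udd = 98.72, S_ddd = 56.95
Terminal payoffs (K − S): max(-135.6, 0) = 0, max(-10.11, 0) = 0, max(62.28, 0) = 62.28, max(104, 0) = 104
Node uu (S = 228.2): continuation = 1/1.08·[0.6000·0.0000 + 0.4000·0.0000] = 0.0000; exercise value = 0.0000 ≤ continuation, so V_uu = 0.0000
Node ud (S = 131.6): continuation = 1/1.08·[0.6000·0.0000 + 0.4000·62.2812] = 23.0671; exercise value = 29.3750 > continuation, so V_ud = 29.3750 (exercise)
Node dd (S = 75.94): continuation = 1/1.08·[0.6000·62.2812 + 0.4000·104.0469] = 73.1366; exercise value = 85.0625 > continuation, so V_dd = 85.0625 (exercise)
Node u (S = 175.5): continuation = 1/1.08·[0.6000·0.0000 + 0.4000·29.3750] = 10.8796; exercise value = 0.0000 ≤ continuation, so V_u = 10.8796
Node d (S = 101.2): continuation = 1/1.08·[0.6000·29.3750 + 0.4000·85.0625] = 47.8241; exercise value = 59.7500 > continuation, so V_d = 59.7500 (exercise)
Node 0 (S = 135): continuation = 1/1.08·[0.6000·10.8796 + 0.4000·59.7500] = 28.1739; exercise value = 26.0000 ≤ continuation, so V_0 = 28.1739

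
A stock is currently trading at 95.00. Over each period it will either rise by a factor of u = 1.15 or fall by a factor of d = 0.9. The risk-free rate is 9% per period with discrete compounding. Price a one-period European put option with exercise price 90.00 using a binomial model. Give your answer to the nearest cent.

0.99

Risk-neutral probability p = (1 + 0.09 − 0.9)/(1.15 − 0.9) = 0.1900/0.2500 = 0.7600
Terminal stock prices: S_u = 109.2, S_d = 85.5
Terminal payoffs (K − S): max(-19.25, 0) = 0, max(4.5, 0) = 4.5
Node 0 (S = 95): V_0 = 1/1.09·[0.7600·0.0000 + 0.2400·4.5000] = 0.9908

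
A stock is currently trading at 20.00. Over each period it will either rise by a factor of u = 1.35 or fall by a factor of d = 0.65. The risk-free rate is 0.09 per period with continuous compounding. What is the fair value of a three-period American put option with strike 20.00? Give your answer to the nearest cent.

Risk-neutral probability p = (e^0.09 − 0.65)/(1.35 − 0.65) = 0.4442/0.7000 = 0.6345
Terminal stock prices: S_uuu = 49.21, S_uud = 23.69, S_udd = 11.41, S_ddd = 5.492
Terminal payoffs (K − S): max(-29.21, 0) = 0, max(-3.693, 0) = 0, max(8.592, 0) = 8.592, max(14.51, 0) = 14.51
Node uu (S = 36.45): continuation = e^(−0.09)·[0.6345·0.0000 + 0.3655·0.0000] = 0.0000; exercise value = 0.0000 ≤ continuation, so V_uu = 0.0000
Node ud (S = 17.55): continuation = e^(−0.09)·[0.6345·0.0000 + 0.3655·8.5925] = 2.8700; exercise value = 2.4500 ≤ continuation, so V_ud = 2.8700
Node dd (S = 8.45): continuation = e^(−0.09)·[0.6345·8.5925 + 0.3655·14.5075] = 9.8286; exercise value = 11.5500 > continuation, so V_dd = 11.5500 (exercise)
Node u (S = 27): continuation = e^(−0.09)·[0.6345·0.0000 + 0.3655·2.8700] = 0.9586; exercise value = 0.0000 ≤ continuation, so V_u = 0.9586
Node d (S = 13): continuation = e^(−0.09)·[0.6345·2.8700 + 0.3655·11.5500] = 5.5222; exercise value = 7.0000 > continuation, so V_d = 7.0000 (exercise)
Node 0 (S = 20): continuation = e^(−0.09)·[0.6345·0.9586 + 0.3655·7.0000] = 2.8940; exercise value = 0.0000 ≤ continuation, so V_0 = 2.8940

2.89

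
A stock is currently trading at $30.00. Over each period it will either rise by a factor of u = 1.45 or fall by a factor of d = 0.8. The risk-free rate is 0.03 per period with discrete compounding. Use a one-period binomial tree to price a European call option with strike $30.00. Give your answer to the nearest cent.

Risk-neutral probability p = (1 + 0.03 − 0.8)/(1.45 − 0.8) = 0.2300/0.6500 = 0.3538
Terminal stock prices: S_u = 43.5, S_d = 24
Terminal payoffs (S − K): max(13.5, 0) = 13.5, max(-6, 0) = 0
Node 0 (S = 30): V_0 = 1/1.03·[0.3538·13.5000 + 0.6462·0.0000] = 4.6378

$4.64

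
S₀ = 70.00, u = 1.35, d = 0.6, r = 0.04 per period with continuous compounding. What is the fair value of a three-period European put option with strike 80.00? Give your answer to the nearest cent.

17.56

Risk-neutral probability p = (e^0.04 − 0.6)/(1.35 − 0.6) = 0.4408/0.7500 = 0.5877
Terminal stock prices: S_uuu = 172.2, S_uud = 76.55, S_udd = 34.02, S_ddd = 15.12
Terminal payoffs (K − S): max(-92.23, 0) = 0, max(3.455, 0) = 3.455, max(45.98, 0) = 45.98, max(64.88, 0) = 64.88
Node uu (S = 127.6): V_uu = e^(−0.04)·[0.5877·0.0000 + 0.4123·3.4550] = 1.3685
Node ud (S = 56.7): V_ud = e^(−0.04)·[0.5877·3.4550 + 0.4123·45.9800] = 20.1632
Node dd (S = 25.2): V_dd = e^(−0.04)·[0.5877·45.9800 + 0.4123·64.8800] = 51.6632
Node u (S = 94.5): V_u = e^(−0.04)·[0.5877·1.3685 + 0.4123·20.1632] = 8.7592
Node d (S = 42): V_d = e^(−0.04)·[0.5877·20.1632 + 0.4123·51.6632] = 31.8493
Node 0 (S = 70): V_0 = e^(−0.04)·[0.5877·8.7592 + 0.4123·31.8493] = 17.5614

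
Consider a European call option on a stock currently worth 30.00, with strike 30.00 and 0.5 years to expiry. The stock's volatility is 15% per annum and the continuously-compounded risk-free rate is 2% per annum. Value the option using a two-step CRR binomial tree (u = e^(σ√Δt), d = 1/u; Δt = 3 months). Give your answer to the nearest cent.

CRR parameters: u = e^(σ√Δt) = e^(0.15·√0.25) = 1.0779, d = 1/u = 0.9277
Per-period rate: rΔt = 0.02·0.25 = 0.005, so R = e^0.005 = 1.0050
Risk-neutral probability p = (e^0.005 − 0.9277)/(1.0779 − 0.9277) = 0.0773/0.1501 = 0.5146
Terminal stock prices: S_uu = 34.86, S_ud = 30, S_dd = 25.82
Terminal payoffs (S − K): max(4.855, 0) = 4.855, max(0, 0) = 0, max(-4.179, 0) = 0
Node u (S = 32.34): V_u = e^(−0.005)·[0.5146·4.8550 + 0.4854·0.0000] = 2.4862
Node d (S = 27.83): V_d = e^(−0.005)·[0.5146·0.0000 + 0.4854·0.0000] = 0.0000
Node 0 (S = 30): V_0 = e^(−0.005)·[0.5146·2.4862 + 0.4854·0.0000] = 1.2731

1.27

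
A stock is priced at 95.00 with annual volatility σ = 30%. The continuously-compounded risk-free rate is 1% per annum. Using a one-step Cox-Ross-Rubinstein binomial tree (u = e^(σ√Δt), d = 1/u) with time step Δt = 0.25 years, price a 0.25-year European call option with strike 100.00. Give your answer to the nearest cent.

4.87

CRR parameters: u = e^(σ√Δt) = e^(0.3·√0.25) = 1.1618, d = 1/u = 0.8607
Per-period rate: rΔt = 0.01·0.25 = 0.0025, so R = e^0.0025 = 1.0025
Risk-neutral probability p = (e^0.0025 − 0.8607)/(1.1618 − 0.8607) = 0.1418/0.3011 = 0.4709
Terminal stock prices: S_u = 110.4, S_d = 81.77
Terminal payoffs (S − K): max(10.37, 0) = 10.37, max(-18.23, 0) = 0
Node 0 (S = 95): V_0 = e^(−0.0025)·[0.4709·10.3743 + 0.5291·0.0000] = 4.8729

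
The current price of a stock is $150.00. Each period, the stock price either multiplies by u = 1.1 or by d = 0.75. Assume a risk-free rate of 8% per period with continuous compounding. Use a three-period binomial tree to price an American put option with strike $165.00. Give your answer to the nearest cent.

Risk-neutral probability p = (e^0.08 − 0.75)/(1.1 − 0.75) = 0.3333/0.3500 = 0.9522
Terminal stock prices: S_uuu = 199.7, S_uud = 136.1, S_udd = 92.81, S_ddd = 63.28
Terminal payoffs (K − S): max(-34.65, 0) = 0, max(28.87, 0) = 28.87, max(72.19, 0) = 72.19, max(101.7, 0) = 101.7
Node uu (S = 181.5): continuation = e^(−0.08)·[0.9522·0.0000 + 0.0478·28.8750] = 1.2728; exercise value = 0.0000 ≤ continuation, so V_uu = 1.2728
Node ud (S = 123.8): continuation = e^(−0.08)·[0.9522·28.8750 + 0.0478·72.1875] = 28.5642; exercise value = 41.2500 > continuation, so V_ud = 41.2500 (exercise)
Node dd (S = 84.38): continuation = e^(−0.08)·[0.9522·72.1875 + 0.0478·101.7188] = 67.9392; exercise value = 80.6250 > continuation, so V_dd = 80.6250 (exercise)
Node u (S = 165): continuation = e^(−0.08)·[0.9522·1.2728 + 0.0478·41.2500] = 2.9371; exercise value = 0.0000 ≤ continuation, so V_u = 2.9371
Node d (S = 112.5): continuation = e^(−0.08)·[0.9522·41.2500 + 0.0478·80.6250] = 39.8142; exercise value = 52.5000 > continuation, so V_d = 52.5000 (exercise)
Node 0 (S = 150): continuation = e^(−0.08)·[0.9522·2.9371 + 0.0478·52.5000] = 4.8961; exercise value = 15.0000 > continuation, so V_0 = 15.0000 (exercise)

$15.00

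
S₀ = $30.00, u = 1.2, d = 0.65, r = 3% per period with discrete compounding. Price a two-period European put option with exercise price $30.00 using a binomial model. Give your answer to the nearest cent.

Risk-neutral probability p = (1 + 0.03 − 0.65)/(1.2 − 0.65) = 0.3800/0.5500 = 0.6909
Terminal stock prices: S_uu = 43.2, S_ud = 23.4, S_dd = 12.68
Terminal payoffs (K − S): max(-13.2, 0) = 0, max(6.6, 0) = 6.6, max(17.32, 0) = 17.32
Node u (S = 36): V_u = 1/1.03·[0.6909·0.0000 + 0.3091·6.6000] = 1.9806
Node d (S = 19.5): V_d = 1/1.03·[0.6909·6.6000 + 0.3091·17.3250] = 9.6262
Node 0 (S = 30): V_0 = 1/1.03·[0.6909·1.9806 + 0.3091·9.6262] = 4.2173

$4.22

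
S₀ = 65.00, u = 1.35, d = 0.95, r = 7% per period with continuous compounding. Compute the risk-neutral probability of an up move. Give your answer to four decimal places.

p = 0.3063

Risk-neutral probability p = (e^0.07 − 0.95)/(1.35 − 0.95) = 0.1225/0.4000 = 0.3063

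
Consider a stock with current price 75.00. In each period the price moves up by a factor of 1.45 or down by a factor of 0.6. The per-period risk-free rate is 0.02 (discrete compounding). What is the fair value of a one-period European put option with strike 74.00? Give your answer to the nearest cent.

14.38

Risk-neutral probability p = (1 + 0.02 − 0.6)/(1.45 − 0.6) = 0.4200/0.8500 = 0.4941
Terminal stock prices: S_u = 108.8, S_d = 45
Terminal payoffs (K − S): max(-34.75, 0) = 0, max(29, 0) = 29
Node 0 (S = 75): V_0 = 1/1.02·[0.4941·0.0000 + 0.5059·29.0000] = 14.3829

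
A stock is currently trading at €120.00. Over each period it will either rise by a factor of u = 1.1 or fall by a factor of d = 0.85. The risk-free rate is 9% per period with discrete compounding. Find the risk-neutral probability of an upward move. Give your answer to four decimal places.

p = 0.9600

Risk-neutral probability p = (1 + 0.09 − 0.85)/(1.1 − 0.85) = 0.2400/0.2500 = 0.9600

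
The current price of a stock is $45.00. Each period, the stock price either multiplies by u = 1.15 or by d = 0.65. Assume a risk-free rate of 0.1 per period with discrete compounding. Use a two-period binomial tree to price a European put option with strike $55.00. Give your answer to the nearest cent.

$3.48

Risk-neutral probability p = (1 + 0.1 − 0.65)/(1.15 − 0.65) = 0.4500/0.5000 = 0.9000
Terminal stock prices: S_uu = 59.51, S_ud = 33.64, S_dd = 19.01
Terminal payoffs (K − S): max(-4.512, 0) = 0, max(21.36, 0) = 21.36, max(35.99, 0) = 35.99
Node u (S = 51.75): V_u = 1/1.1·[0.9000·0.0000 + 0.1000·21.3625] = 1.9420
Node d (S = 29.25): V_d = 1/1.1·[0.9000·21.3625 + 0.1000·35.9875] = 20.7500
Node 0 (S = 45): V_0 = 1/1.1·[0.9000·1.9420 + 0.1000·20.7500] = 3.4753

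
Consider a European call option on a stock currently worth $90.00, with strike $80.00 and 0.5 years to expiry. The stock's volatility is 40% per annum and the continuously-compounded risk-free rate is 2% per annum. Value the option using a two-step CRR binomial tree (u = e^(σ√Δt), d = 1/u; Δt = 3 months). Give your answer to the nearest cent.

$16.42

CRR parameters: u = e^(σ√Δt) = e^(0.4·√0.25) = 1.2214, d = 1/u = 0.8187
Per-period rate: rΔt = 0.02·0.25 = 0.005, so R = e^0.005 = 1.0050
Risk-neutral probability p = (e^0.005 − 0.8187)/(1.2214 − 0.8187) = 0.1863/0.4027 = 0.4626
Terminal stock prices: S_uu = 134.3, S_ud = 90, S_dd = 60.33
Terminal payoffs (S − K): max(54.26, 0) = 54.26, max(10, 0) = 10, max(-19.67, 0) = 0
Node u (S = 109.9): V_u = e^(−0.005)·[0.4626·54.2642 + 0.5374·10.0000] = 30.3252
Node d (S = 73.69): V_d = e^(−0.005)·[0.4626·10.0000 + 0.5374·0.0000] = 4.6031
Node 0 (S = 90): V_0 = e^(−0.005)·[0.4626·30.3252 + 0.5374·4.6031] = 16.4202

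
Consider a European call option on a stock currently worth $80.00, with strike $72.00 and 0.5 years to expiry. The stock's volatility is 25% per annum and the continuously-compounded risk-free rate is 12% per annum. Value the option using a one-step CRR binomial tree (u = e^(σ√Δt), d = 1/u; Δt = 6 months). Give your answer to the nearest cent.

$13.92

CRR parameters: u = e^(σ√Δt) = e^(0.25·√0.5) = 1.1934, d = 1/u = 0.8380
Per-period rate: rΔt = 0.12·0.5 = 0.06, so R = e^0.06 = 1.0618
Risk-neutral probability p = (e^0.06 − 0.8380)/(1.1934 − 0.8380) = 0.2239/0.3554 = 0.6299
Terminal stock prices: S_u = 95.47, S_d = 67.04
Terminal payoffs (S − K): max(23.47, 0) = 23.47, max(-4.963, 0) = 0
Node 0 (S = 80): V_0 = e^(−0.06)·[0.6299·23.4692 + 0.3701·0.0000] = 13.9226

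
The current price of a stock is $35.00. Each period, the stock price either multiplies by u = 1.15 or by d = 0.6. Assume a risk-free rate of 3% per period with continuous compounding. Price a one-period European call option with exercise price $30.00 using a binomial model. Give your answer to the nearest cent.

Risk-neutral probability p = (e^0.03 − 0.6)/(1.15 − 0.6) = 0.4305/0.5500 = 0.7826
Terminal stock prices: S_u = 40.25, S_d = 21
Terminal payoffs (S − K): max(10.25, 0) = 10.25, max(-9, 0) = 0
Node 0 (S = 35): V_0 = e^(−0.03)·[0.7826·10.2500 + 0.2174·0.0000] = 7.7850

$7.79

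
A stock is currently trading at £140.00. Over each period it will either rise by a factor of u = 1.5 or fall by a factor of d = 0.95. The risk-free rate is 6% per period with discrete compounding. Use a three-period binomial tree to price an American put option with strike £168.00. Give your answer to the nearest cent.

£28.00

Risk-neutral probability p = (1 + 0.06 − 0.95)/(1.5 − 0.95) = 0.1100/0.5500 = 0.2000
Terminal stock prices: S_uuu = 472.5, S_uud = 299.2, S_udd = 189.5, S_ddd = 120
Terminal payoffs (K − S): max(-304.5, 0) = 0, max(-131.2, 0) = 0, max(-21.53, 0) = 0, max(47.97, 0) = 47.97
Node uu (S = 315): continuation = 1/1.06·[0.2000·0.0000 + 0.8000·0.0000] = 0.0000; exercise value = 0.0000 ≤ continuation, so V_uu = 0.0000
Node ud (S = 199.5): continuation = 1/1.06·[0.2000·0.0000 + 0.8000·0.0000] = 0.0000; exercise value = 0.0000 ≤ continuation, so V_ud = 0.0000
Node dd (S = 126.3): continuation = 1/1.06·[0.2000·0.0000 + 0.8000·47.9675] = 36.2019; exercise value = 41.6500 > continuation, so V_dd = 41.6500 (exercise)
Node u (S = 210): continuation = 1/1.06·[0.2000·0.0000 + 0.8000·0.0000] = 0.0000; exercise value = 0.0000 ≤ continuation, so V_u = 0.0000
Node d (S = 133): continuation = 1/1.06·[0.2000·0.0000 + 0.8000·41.6500] = 31.4340; exercise value = 35.0000 > continuation, so V_d = 35.0000 (exercise)
Node 0 (S = 140): continuation = 1/1.06·[0.2000·0.0000 + 0.8000·35.0000] = 26.4151; exercise value = 28.0000 > continuation, so V_0 = 28.0000 (exercise)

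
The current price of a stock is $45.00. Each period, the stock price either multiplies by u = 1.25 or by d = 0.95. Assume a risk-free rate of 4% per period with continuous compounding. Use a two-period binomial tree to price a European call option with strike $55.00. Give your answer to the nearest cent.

$1.30

Risk-neutral probability p = (e^0.04 − 0.95)/(1.25 − 0.95) = 0.0908/0.3000 = 0.3027
Terminal stock prices: S_uu = 70.31, S_ud = 53.44, S_dd = 40.61
Terminal payoffs (S − K): max(15.31, 0) = 15.31, max(-1.562, 0) = 0, max(-14.39, 0) = 0
Node u (S = 56.25): V_u = e^(−0.04)·[0.3027·15.3125 + 0.6973·0.0000] = 4.4534
Node d (S = 42.75): V_d = e^(−0.04)·[0.3027·0.0000 + 0.6973·0.0000] = 0.0000
Node 0 (S = 45): V_0 = e^(−0.04)·[0.3027·4.4534 + 0.6973·0.0000] = 1.2952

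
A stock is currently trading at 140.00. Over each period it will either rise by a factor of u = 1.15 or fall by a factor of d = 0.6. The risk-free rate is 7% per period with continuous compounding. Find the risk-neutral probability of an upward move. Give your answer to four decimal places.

p = 0.8591

Risk-neutral probability p = (e^0.07 − 0.6)/(1.15 − 0.6) = 0.4725/0.5500 = 0.8591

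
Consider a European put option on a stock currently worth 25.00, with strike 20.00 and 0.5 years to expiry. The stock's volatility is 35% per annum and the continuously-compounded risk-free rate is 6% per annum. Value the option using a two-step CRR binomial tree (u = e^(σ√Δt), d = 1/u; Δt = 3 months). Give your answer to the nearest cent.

CRR parameters: u = e^(σ√Δt) = e^(0.35·√0.25) = 1.1912, d = 1/u = 0.8395
Per-period rate: rΔt = 0.06·0.25 = 0.015, so R = e^0.015 = 1.0151
Risk-neutral probability p = (e^0.015 − 0.8395)/(1.1912 − 0.8395) = 0.1757/0.3518 = 0.4993
Terminal stock prices: S_uu = 35.48, S_ud = 25, S_dd = 17.62
Terminal payoffs (K − S): max(-15.48, 0) = 0, max(-5, 0) = 0, max(2.383, 0) = 2.383
Node u (S = 29.78): V_u = e^(−0.015)·[0.4993·0.0000 + 0.5007·0.0000] = 0.0000
Node d (S = 20.99): V_d = e^(−0.015)·[0.4993·0.0000 + 0.5007·2.3828] = 1.1753
Node 0 (S = 25): V_0 = e^(−0.015)·[0.4993·0.0000 + 0.5007·1.1753] = 0.5797

0.58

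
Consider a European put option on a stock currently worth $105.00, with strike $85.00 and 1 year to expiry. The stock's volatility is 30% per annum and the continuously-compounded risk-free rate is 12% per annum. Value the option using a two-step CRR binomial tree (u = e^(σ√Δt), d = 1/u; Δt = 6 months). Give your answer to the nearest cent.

CRR parameters: u = e^(σ√Δt) = e^(0.3·√0.5) = 1.2363, d = 1/u = 0.8089
Per-period rate: rΔt = 0.12·0.5 = 0.06, so R = e^0.06 = 1.0618
Risk-neutral probability p = (e^0.06 − 0.8089)/(1.2363 − 0.8089) = 0.2530/0.4275 = 0.5918
Terminal stock prices: S_uu = 160.5, S_ud = 105, S_dd = 68.7
Terminal payoffs (K − S): max(-75.49, 0) = 0, max(-20, 0) = 0, max(16.3, 0) = 16.3
Node u (S = 129.8): V_u = e^(−0.06)·[0.5918·0.0000 + 0.4082·0.0000] = 0.0000
Node d (S = 84.93): V_d = e^(−0.06)·[0.5918·0.0000 + 0.4082·16.3036] = 6.2672
Node 0 (S = 105): V_0 = e^(−0.06)·[0.5918·0.0000 + 0.4082·6.2672] = 2.4091

$2.41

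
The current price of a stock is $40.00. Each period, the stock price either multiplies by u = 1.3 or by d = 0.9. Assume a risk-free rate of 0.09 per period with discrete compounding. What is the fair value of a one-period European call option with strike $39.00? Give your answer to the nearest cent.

Risk-neutral probability p = (1 + 0.09 − 0.9)/(1.3 − 0.9) = 0.1900/0.4000 = 0.4750
Terminal stock prices: S_u = 52, S_d = 36
Terminal payoffs (S − K): max(13, 0) = 13, max(-3, 0) = 0
Node 0 (S = 40): V_0 = 1/1.09·[0.4750·13.0000 + 0.5250·0.0000] = 5.6651

$5.67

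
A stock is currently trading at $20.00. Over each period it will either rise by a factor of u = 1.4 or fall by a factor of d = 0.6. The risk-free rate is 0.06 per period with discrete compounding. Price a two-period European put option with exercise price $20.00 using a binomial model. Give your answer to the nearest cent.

Risk-neutral probability p = (1 + 0.06 − 0.6)/(1.4 − 0.6) = 0.4600/0.8000 = 0.5750
Terminal stock prices: S_uu = 39.2, S_ud = 16.8, S_dd = 7.2
Terminal payoffs (K − S): max(-19.2, 0) = 0, max(3.2, 0) = 3.2, max(12.8, 0) = 12.8
Node u (S = 28): V_u = 1/1.06·[0.5750·0.0000 + 0.4250·3.2000] = 1.2830
Node d (S = 12): V_d = 1/1.06·[0.5750·3.2000 + 0.4250·12.8000] = 6.8679
Node 0 (S = 20): V_0 = 1/1.06·[0.5750·1.2830 + 0.4250·6.8679] = 3.4496

$3.45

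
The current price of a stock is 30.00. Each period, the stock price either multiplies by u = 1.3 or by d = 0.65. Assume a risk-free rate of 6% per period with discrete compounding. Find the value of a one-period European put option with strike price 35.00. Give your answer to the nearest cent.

5.40

Risk-neutral probability p = (1 + 0.06 − 0.65)/(1.3 − 0.65) = 0.4100/0.6500 = 0.6308
Terminal stock prices: S_u = 39, S_d = 19.5
Terminal payoffs (K − S): max(-4, 0) = 0, max(15.5, 0) = 15.5
Node 0 (S = 30): V_0 = 1/1.06·[0.6308·0.0000 + 0.3692·15.5000] = 5.3991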